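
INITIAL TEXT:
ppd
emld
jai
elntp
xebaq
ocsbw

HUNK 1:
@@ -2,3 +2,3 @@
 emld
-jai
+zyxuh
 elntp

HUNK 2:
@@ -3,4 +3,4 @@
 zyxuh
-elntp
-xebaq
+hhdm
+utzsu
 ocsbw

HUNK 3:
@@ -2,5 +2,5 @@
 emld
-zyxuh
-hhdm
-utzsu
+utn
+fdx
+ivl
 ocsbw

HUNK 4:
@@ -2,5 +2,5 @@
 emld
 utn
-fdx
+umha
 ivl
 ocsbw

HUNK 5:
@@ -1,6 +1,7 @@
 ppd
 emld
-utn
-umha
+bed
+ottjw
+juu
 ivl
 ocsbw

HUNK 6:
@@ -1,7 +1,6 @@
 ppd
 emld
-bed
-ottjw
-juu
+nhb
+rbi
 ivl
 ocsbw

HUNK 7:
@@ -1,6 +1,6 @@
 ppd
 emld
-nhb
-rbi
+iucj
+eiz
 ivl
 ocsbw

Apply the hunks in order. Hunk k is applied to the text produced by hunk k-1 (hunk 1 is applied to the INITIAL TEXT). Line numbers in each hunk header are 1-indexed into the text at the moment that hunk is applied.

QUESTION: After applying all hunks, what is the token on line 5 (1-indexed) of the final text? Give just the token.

Hunk 1: at line 2 remove [jai] add [zyxuh] -> 6 lines: ppd emld zyxuh elntp xebaq ocsbw
Hunk 2: at line 3 remove [elntp,xebaq] add [hhdm,utzsu] -> 6 lines: ppd emld zyxuh hhdm utzsu ocsbw
Hunk 3: at line 2 remove [zyxuh,hhdm,utzsu] add [utn,fdx,ivl] -> 6 lines: ppd emld utn fdx ivl ocsbw
Hunk 4: at line 2 remove [fdx] add [umha] -> 6 lines: ppd emld utn umha ivl ocsbw
Hunk 5: at line 1 remove [utn,umha] add [bed,ottjw,juu] -> 7 lines: ppd emld bed ottjw juu ivl ocsbw
Hunk 6: at line 1 remove [bed,ottjw,juu] add [nhb,rbi] -> 6 lines: ppd emld nhb rbi ivl ocsbw
Hunk 7: at line 1 remove [nhb,rbi] add [iucj,eiz] -> 6 lines: ppd emld iucj eiz ivl ocsbw
Final line 5: ivl

Answer: ivl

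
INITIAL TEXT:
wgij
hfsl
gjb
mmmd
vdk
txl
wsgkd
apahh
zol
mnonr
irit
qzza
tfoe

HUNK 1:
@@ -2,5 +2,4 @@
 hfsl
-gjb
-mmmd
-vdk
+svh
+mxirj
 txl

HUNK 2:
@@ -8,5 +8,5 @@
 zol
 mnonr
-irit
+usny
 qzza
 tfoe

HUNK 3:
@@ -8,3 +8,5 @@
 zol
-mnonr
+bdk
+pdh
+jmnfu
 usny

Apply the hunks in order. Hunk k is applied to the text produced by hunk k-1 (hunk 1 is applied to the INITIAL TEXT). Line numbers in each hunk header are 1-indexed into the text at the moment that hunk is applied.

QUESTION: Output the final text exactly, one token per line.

Answer: wgij
hfsl
svh
mxirj
txl
wsgkd
apahh
zol
bdk
pdh
jmnfu
usny
qzza
tfoe

Derivation:
Hunk 1: at line 2 remove [gjb,mmmd,vdk] add [svh,mxirj] -> 12 lines: wgij hfsl svh mxirj txl wsgkd apahh zol mnonr irit qzza tfoe
Hunk 2: at line 8 remove [irit] add [usny] -> 12 lines: wgij hfsl svh mxirj txl wsgkd apahh zol mnonr usny qzza tfoe
Hunk 3: at line 8 remove [mnonr] add [bdk,pdh,jmnfu] -> 14 lines: wgij hfsl svh mxirj txl wsgkd apahh zol bdk pdh jmnfu usny qzza tfoe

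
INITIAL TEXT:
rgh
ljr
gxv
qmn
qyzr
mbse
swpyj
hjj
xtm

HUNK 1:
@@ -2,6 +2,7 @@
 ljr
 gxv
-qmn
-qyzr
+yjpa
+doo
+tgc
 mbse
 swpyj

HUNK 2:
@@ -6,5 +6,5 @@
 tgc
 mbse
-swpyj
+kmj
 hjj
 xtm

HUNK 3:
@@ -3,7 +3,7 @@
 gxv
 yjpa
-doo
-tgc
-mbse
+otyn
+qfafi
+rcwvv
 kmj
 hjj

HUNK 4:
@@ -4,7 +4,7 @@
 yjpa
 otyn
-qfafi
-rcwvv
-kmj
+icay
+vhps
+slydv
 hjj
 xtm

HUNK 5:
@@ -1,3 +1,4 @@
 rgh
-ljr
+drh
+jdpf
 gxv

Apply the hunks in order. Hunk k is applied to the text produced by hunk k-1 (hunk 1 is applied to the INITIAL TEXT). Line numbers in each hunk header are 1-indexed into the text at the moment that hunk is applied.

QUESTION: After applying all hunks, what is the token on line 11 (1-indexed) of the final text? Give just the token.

Answer: xtm

Derivation:
Hunk 1: at line 2 remove [qmn,qyzr] add [yjpa,doo,tgc] -> 10 lines: rgh ljr gxv yjpa doo tgc mbse swpyj hjj xtm
Hunk 2: at line 6 remove [swpyj] add [kmj] -> 10 lines: rgh ljr gxv yjpa doo tgc mbse kmj hjj xtm
Hunk 3: at line 3 remove [doo,tgc,mbse] add [otyn,qfafi,rcwvv] -> 10 lines: rgh ljr gxv yjpa otyn qfafi rcwvv kmj hjj xtm
Hunk 4: at line 4 remove [qfafi,rcwvv,kmj] add [icay,vhps,slydv] -> 10 lines: rgh ljr gxv yjpa otyn icay vhps slydv hjj xtm
Hunk 5: at line 1 remove [ljr] add [drh,jdpf] -> 11 lines: rgh drh jdpf gxv yjpa otyn icay vhps slydv hjj xtm
Final line 11: xtm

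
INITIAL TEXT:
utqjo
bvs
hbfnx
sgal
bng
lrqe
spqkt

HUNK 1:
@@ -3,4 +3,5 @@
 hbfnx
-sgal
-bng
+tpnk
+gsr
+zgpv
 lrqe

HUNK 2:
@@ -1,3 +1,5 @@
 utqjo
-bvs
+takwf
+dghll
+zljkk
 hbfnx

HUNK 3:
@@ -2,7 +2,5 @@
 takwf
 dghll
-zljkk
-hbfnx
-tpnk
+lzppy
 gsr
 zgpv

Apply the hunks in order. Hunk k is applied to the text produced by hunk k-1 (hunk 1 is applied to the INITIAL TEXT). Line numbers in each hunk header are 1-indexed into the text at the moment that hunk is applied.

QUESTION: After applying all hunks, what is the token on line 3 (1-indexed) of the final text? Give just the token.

Hunk 1: at line 3 remove [sgal,bng] add [tpnk,gsr,zgpv] -> 8 lines: utqjo bvs hbfnx tpnk gsr zgpv lrqe spqkt
Hunk 2: at line 1 remove [bvs] add [takwf,dghll,zljkk] -> 10 lines: utqjo takwf dghll zljkk hbfnx tpnk gsr zgpv lrqe spqkt
Hunk 3: at line 2 remove [zljkk,hbfnx,tpnk] add [lzppy] -> 8 lines: utqjo takwf dghll lzppy gsr zgpv lrqe spqkt
Final line 3: dghll

Answer: dghll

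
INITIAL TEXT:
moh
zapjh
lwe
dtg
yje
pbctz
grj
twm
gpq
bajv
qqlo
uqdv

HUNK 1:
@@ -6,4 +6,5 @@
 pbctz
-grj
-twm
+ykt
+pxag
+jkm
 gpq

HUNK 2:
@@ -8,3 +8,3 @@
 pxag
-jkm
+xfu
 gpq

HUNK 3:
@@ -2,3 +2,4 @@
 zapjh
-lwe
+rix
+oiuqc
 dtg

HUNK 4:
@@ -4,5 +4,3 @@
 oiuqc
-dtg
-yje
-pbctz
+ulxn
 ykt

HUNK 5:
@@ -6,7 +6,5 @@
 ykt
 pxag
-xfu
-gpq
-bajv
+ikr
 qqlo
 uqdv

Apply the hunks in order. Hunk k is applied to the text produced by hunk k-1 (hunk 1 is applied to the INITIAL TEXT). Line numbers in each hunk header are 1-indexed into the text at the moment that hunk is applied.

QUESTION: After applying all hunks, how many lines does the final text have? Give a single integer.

Hunk 1: at line 6 remove [grj,twm] add [ykt,pxag,jkm] -> 13 lines: moh zapjh lwe dtg yje pbctz ykt pxag jkm gpq bajv qqlo uqdv
Hunk 2: at line 8 remove [jkm] add [xfu] -> 13 lines: moh zapjh lwe dtg yje pbctz ykt pxag xfu gpq bajv qqlo uqdv
Hunk 3: at line 2 remove [lwe] add [rix,oiuqc] -> 14 lines: moh zapjh rix oiuqc dtg yje pbctz ykt pxag xfu gpq bajv qqlo uqdv
Hunk 4: at line 4 remove [dtg,yje,pbctz] add [ulxn] -> 12 lines: moh zapjh rix oiuqc ulxn ykt pxag xfu gpq bajv qqlo uqdv
Hunk 5: at line 6 remove [xfu,gpq,bajv] add [ikr] -> 10 lines: moh zapjh rix oiuqc ulxn ykt pxag ikr qqlo uqdv
Final line count: 10

Answer: 10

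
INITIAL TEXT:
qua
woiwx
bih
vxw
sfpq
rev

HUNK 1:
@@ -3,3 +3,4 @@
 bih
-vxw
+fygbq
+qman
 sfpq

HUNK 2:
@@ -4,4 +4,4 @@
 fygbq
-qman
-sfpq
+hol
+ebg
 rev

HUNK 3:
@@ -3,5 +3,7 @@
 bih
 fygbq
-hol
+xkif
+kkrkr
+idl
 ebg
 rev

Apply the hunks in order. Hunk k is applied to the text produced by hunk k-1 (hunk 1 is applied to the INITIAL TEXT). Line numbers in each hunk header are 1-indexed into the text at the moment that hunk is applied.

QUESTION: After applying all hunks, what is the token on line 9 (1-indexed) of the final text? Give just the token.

Hunk 1: at line 3 remove [vxw] add [fygbq,qman] -> 7 lines: qua woiwx bih fygbq qman sfpq rev
Hunk 2: at line 4 remove [qman,sfpq] add [hol,ebg] -> 7 lines: qua woiwx bih fygbq hol ebg rev
Hunk 3: at line 3 remove [hol] add [xkif,kkrkr,idl] -> 9 lines: qua woiwx bih fygbq xkif kkrkr idl ebg rev
Final line 9: rev

Answer: rev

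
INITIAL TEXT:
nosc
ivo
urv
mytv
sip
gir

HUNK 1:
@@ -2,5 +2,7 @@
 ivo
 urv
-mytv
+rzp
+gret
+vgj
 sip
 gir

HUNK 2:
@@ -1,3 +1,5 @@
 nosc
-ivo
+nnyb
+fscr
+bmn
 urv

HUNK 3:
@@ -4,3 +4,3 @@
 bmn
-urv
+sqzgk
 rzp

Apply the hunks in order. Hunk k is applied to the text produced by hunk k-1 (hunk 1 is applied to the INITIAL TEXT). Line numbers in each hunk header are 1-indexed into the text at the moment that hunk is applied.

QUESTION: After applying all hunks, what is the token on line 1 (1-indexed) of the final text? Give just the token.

Hunk 1: at line 2 remove [mytv] add [rzp,gret,vgj] -> 8 lines: nosc ivo urv rzp gret vgj sip gir
Hunk 2: at line 1 remove [ivo] add [nnyb,fscr,bmn] -> 10 lines: nosc nnyb fscr bmn urv rzp gret vgj sip gir
Hunk 3: at line 4 remove [urv] add [sqzgk] -> 10 lines: nosc nnyb fscr bmn sqzgk rzp gret vgj sip gir
Final line 1: nosc

Answer: nosc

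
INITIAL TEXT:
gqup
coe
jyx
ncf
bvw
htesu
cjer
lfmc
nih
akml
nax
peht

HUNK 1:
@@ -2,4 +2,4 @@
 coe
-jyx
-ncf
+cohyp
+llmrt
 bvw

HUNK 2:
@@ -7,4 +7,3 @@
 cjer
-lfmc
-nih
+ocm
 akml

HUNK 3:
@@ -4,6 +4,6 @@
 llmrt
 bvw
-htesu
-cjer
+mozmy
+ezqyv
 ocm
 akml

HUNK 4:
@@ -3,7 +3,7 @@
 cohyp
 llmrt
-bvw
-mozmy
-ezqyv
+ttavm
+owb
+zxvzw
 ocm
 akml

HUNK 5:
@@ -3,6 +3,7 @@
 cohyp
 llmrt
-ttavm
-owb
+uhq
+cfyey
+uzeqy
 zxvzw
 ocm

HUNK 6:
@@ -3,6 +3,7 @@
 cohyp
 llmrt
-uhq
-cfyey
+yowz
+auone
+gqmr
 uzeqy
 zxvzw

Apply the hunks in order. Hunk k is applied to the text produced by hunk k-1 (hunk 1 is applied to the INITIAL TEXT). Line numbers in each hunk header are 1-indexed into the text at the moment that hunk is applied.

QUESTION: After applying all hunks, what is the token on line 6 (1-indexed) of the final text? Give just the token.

Answer: auone

Derivation:
Hunk 1: at line 2 remove [jyx,ncf] add [cohyp,llmrt] -> 12 lines: gqup coe cohyp llmrt bvw htesu cjer lfmc nih akml nax peht
Hunk 2: at line 7 remove [lfmc,nih] add [ocm] -> 11 lines: gqup coe cohyp llmrt bvw htesu cjer ocm akml nax peht
Hunk 3: at line 4 remove [htesu,cjer] add [mozmy,ezqyv] -> 11 lines: gqup coe cohyp llmrt bvw mozmy ezqyv ocm akml nax peht
Hunk 4: at line 3 remove [bvw,mozmy,ezqyv] add [ttavm,owb,zxvzw] -> 11 lines: gqup coe cohyp llmrt ttavm owb zxvzw ocm akml nax peht
Hunk 5: at line 3 remove [ttavm,owb] add [uhq,cfyey,uzeqy] -> 12 lines: gqup coe cohyp llmrt uhq cfyey uzeqy zxvzw ocm akml nax peht
Hunk 6: at line 3 remove [uhq,cfyey] add [yowz,auone,gqmr] -> 13 lines: gqup coe cohyp llmrt yowz auone gqmr uzeqy zxvzw ocm akml nax peht
Final line 6: auone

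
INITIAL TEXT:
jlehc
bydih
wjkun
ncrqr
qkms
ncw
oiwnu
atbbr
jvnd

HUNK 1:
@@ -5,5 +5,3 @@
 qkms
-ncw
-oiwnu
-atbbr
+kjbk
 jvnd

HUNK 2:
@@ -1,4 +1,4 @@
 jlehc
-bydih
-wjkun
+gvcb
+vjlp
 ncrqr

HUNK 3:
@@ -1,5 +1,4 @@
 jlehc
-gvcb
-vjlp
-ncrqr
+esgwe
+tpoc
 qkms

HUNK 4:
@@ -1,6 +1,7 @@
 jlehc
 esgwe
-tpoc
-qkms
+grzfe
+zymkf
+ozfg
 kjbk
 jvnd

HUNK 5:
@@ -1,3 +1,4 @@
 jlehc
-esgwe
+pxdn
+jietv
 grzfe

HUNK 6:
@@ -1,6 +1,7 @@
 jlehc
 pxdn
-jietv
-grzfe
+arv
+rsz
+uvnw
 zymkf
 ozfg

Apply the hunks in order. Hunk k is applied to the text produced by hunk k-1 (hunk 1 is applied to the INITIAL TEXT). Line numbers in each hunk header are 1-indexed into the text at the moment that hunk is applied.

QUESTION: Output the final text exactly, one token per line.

Answer: jlehc
pxdn
arv
rsz
uvnw
zymkf
ozfg
kjbk
jvnd

Derivation:
Hunk 1: at line 5 remove [ncw,oiwnu,atbbr] add [kjbk] -> 7 lines: jlehc bydih wjkun ncrqr qkms kjbk jvnd
Hunk 2: at line 1 remove [bydih,wjkun] add [gvcb,vjlp] -> 7 lines: jlehc gvcb vjlp ncrqr qkms kjbk jvnd
Hunk 3: at line 1 remove [gvcb,vjlp,ncrqr] add [esgwe,tpoc] -> 6 lines: jlehc esgwe tpoc qkms kjbk jvnd
Hunk 4: at line 1 remove [tpoc,qkms] add [grzfe,zymkf,ozfg] -> 7 lines: jlehc esgwe grzfe zymkf ozfg kjbk jvnd
Hunk 5: at line 1 remove [esgwe] add [pxdn,jietv] -> 8 lines: jlehc pxdn jietv grzfe zymkf ozfg kjbk jvnd
Hunk 6: at line 1 remove [jietv,grzfe] add [arv,rsz,uvnw] -> 9 lines: jlehc pxdn arv rsz uvnw zymkf ozfg kjbk jvnd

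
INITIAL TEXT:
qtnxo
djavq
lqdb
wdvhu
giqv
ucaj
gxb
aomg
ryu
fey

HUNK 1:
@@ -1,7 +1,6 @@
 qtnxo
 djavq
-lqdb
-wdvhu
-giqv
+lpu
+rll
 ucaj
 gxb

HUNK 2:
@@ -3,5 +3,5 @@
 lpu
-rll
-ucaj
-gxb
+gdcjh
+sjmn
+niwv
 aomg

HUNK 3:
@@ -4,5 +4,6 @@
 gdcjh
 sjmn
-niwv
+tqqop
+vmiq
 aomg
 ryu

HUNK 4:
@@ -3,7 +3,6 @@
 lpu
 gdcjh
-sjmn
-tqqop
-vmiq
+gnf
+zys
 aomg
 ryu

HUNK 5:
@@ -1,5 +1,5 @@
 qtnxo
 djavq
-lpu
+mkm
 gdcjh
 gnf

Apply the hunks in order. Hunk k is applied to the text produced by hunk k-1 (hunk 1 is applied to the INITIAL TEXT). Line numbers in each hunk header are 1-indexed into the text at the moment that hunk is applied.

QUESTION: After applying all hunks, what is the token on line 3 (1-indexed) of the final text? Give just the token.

Answer: mkm

Derivation:
Hunk 1: at line 1 remove [lqdb,wdvhu,giqv] add [lpu,rll] -> 9 lines: qtnxo djavq lpu rll ucaj gxb aomg ryu fey
Hunk 2: at line 3 remove [rll,ucaj,gxb] add [gdcjh,sjmn,niwv] -> 9 lines: qtnxo djavq lpu gdcjh sjmn niwv aomg ryu fey
Hunk 3: at line 4 remove [niwv] add [tqqop,vmiq] -> 10 lines: qtnxo djavq lpu gdcjh sjmn tqqop vmiq aomg ryu fey
Hunk 4: at line 3 remove [sjmn,tqqop,vmiq] add [gnf,zys] -> 9 lines: qtnxo djavq lpu gdcjh gnf zys aomg ryu fey
Hunk 5: at line 1 remove [lpu] add [mkm] -> 9 lines: qtnxo djavq mkm gdcjh gnf zys aomg ryu fey
Final line 3: mkm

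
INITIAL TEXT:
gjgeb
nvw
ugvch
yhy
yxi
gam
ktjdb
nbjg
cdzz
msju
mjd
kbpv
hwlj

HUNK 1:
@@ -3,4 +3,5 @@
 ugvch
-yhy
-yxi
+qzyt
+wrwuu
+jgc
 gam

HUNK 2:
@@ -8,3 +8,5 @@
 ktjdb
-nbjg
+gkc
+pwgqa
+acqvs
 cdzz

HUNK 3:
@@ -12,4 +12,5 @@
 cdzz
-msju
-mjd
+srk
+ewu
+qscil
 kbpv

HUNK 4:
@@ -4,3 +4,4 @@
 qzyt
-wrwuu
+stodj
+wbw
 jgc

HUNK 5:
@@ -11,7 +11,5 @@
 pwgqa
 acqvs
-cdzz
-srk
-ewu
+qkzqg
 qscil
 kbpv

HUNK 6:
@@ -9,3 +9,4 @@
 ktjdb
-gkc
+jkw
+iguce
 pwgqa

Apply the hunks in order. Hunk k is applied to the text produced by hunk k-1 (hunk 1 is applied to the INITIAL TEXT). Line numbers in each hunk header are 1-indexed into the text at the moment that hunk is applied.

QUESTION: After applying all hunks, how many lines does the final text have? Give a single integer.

Answer: 17

Derivation:
Hunk 1: at line 3 remove [yhy,yxi] add [qzyt,wrwuu,jgc] -> 14 lines: gjgeb nvw ugvch qzyt wrwuu jgc gam ktjdb nbjg cdzz msju mjd kbpv hwlj
Hunk 2: at line 8 remove [nbjg] add [gkc,pwgqa,acqvs] -> 16 lines: gjgeb nvw ugvch qzyt wrwuu jgc gam ktjdb gkc pwgqa acqvs cdzz msju mjd kbpv hwlj
Hunk 3: at line 12 remove [msju,mjd] add [srk,ewu,qscil] -> 17 lines: gjgeb nvw ugvch qzyt wrwuu jgc gam ktjdb gkc pwgqa acqvs cdzz srk ewu qscil kbpv hwlj
Hunk 4: at line 4 remove [wrwuu] add [stodj,wbw] -> 18 lines: gjgeb nvw ugvch qzyt stodj wbw jgc gam ktjdb gkc pwgqa acqvs cdzz srk ewu qscil kbpv hwlj
Hunk 5: at line 11 remove [cdzz,srk,ewu] add [qkzqg] -> 16 lines: gjgeb nvw ugvch qzyt stodj wbw jgc gam ktjdb gkc pwgqa acqvs qkzqg qscil kbpv hwlj
Hunk 6: at line 9 remove [gkc] add [jkw,iguce] -> 17 lines: gjgeb nvw ugvch qzyt stodj wbw jgc gam ktjdb jkw iguce pwgqa acqvs qkzqg qscil kbpv hwlj
Final line count: 17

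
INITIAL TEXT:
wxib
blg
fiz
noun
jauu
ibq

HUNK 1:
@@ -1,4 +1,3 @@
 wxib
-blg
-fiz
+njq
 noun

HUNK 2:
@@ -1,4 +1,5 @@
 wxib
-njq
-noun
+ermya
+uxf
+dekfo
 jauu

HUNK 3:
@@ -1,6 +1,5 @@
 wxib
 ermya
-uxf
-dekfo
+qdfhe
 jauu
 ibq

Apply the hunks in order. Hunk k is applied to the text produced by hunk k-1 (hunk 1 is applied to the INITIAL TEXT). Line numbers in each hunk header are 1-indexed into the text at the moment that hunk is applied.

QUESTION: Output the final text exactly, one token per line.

Hunk 1: at line 1 remove [blg,fiz] add [njq] -> 5 lines: wxib njq noun jauu ibq
Hunk 2: at line 1 remove [njq,noun] add [ermya,uxf,dekfo] -> 6 lines: wxib ermya uxf dekfo jauu ibq
Hunk 3: at line 1 remove [uxf,dekfo] add [qdfhe] -> 5 lines: wxib ermya qdfhe jauu ibq

Answer: wxib
ermya
qdfhe
jauu
ibq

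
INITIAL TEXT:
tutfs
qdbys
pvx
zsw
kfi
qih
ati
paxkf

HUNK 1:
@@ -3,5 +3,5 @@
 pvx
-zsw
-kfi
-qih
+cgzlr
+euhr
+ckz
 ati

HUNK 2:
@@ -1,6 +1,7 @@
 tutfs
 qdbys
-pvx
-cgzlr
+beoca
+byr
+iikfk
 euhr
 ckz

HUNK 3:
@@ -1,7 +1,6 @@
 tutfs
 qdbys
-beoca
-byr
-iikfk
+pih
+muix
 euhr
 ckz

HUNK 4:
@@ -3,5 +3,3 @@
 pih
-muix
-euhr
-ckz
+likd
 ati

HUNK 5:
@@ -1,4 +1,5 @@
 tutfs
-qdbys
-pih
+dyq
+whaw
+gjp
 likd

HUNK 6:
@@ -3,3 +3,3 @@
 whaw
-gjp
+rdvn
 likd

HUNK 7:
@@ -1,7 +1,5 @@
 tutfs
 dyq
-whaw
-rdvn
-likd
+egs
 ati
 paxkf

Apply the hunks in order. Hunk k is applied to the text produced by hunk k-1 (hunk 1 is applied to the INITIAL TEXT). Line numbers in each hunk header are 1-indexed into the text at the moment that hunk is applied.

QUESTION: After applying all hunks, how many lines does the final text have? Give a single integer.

Hunk 1: at line 3 remove [zsw,kfi,qih] add [cgzlr,euhr,ckz] -> 8 lines: tutfs qdbys pvx cgzlr euhr ckz ati paxkf
Hunk 2: at line 1 remove [pvx,cgzlr] add [beoca,byr,iikfk] -> 9 lines: tutfs qdbys beoca byr iikfk euhr ckz ati paxkf
Hunk 3: at line 1 remove [beoca,byr,iikfk] add [pih,muix] -> 8 lines: tutfs qdbys pih muix euhr ckz ati paxkf
Hunk 4: at line 3 remove [muix,euhr,ckz] add [likd] -> 6 lines: tutfs qdbys pih likd ati paxkf
Hunk 5: at line 1 remove [qdbys,pih] add [dyq,whaw,gjp] -> 7 lines: tutfs dyq whaw gjp likd ati paxkf
Hunk 6: at line 3 remove [gjp] add [rdvn] -> 7 lines: tutfs dyq whaw rdvn likd ati paxkf
Hunk 7: at line 1 remove [whaw,rdvn,likd] add [egs] -> 5 lines: tutfs dyq egs ati paxkf
Final line count: 5

Answer: 5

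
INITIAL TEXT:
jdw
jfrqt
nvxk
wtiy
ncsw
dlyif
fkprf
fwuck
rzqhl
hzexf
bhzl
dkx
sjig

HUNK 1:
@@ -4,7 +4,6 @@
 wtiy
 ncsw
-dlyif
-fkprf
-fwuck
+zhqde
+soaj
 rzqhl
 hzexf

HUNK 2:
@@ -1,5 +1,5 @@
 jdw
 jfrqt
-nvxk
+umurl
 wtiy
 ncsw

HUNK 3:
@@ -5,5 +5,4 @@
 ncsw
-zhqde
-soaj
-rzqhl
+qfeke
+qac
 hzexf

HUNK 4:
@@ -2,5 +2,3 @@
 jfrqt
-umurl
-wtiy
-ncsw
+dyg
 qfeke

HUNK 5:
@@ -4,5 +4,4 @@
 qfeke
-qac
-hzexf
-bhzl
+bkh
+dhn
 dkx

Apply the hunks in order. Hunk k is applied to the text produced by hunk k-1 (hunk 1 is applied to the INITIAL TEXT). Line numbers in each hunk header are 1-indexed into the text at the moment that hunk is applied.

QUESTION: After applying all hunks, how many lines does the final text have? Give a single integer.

Hunk 1: at line 4 remove [dlyif,fkprf,fwuck] add [zhqde,soaj] -> 12 lines: jdw jfrqt nvxk wtiy ncsw zhqde soaj rzqhl hzexf bhzl dkx sjig
Hunk 2: at line 1 remove [nvxk] add [umurl] -> 12 lines: jdw jfrqt umurl wtiy ncsw zhqde soaj rzqhl hzexf bhzl dkx sjig
Hunk 3: at line 5 remove [zhqde,soaj,rzqhl] add [qfeke,qac] -> 11 lines: jdw jfrqt umurl wtiy ncsw qfeke qac hzexf bhzl dkx sjig
Hunk 4: at line 2 remove [umurl,wtiy,ncsw] add [dyg] -> 9 lines: jdw jfrqt dyg qfeke qac hzexf bhzl dkx sjig
Hunk 5: at line 4 remove [qac,hzexf,bhzl] add [bkh,dhn] -> 8 lines: jdw jfrqt dyg qfeke bkh dhn dkx sjig
Final line count: 8

Answer: 8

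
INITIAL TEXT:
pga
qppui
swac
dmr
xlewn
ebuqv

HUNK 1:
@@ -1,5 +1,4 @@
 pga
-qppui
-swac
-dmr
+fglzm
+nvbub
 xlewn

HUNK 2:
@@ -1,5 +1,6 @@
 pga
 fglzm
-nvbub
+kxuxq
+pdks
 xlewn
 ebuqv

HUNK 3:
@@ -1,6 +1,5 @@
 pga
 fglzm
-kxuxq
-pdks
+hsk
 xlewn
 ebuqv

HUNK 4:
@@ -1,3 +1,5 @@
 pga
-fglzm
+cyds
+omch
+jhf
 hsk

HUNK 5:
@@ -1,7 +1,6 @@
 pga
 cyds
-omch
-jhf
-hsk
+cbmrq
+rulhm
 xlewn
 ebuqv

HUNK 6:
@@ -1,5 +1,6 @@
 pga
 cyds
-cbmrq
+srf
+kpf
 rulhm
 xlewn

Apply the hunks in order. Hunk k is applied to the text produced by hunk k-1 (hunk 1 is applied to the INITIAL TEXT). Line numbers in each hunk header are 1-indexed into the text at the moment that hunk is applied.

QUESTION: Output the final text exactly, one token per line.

Hunk 1: at line 1 remove [qppui,swac,dmr] add [fglzm,nvbub] -> 5 lines: pga fglzm nvbub xlewn ebuqv
Hunk 2: at line 1 remove [nvbub] add [kxuxq,pdks] -> 6 lines: pga fglzm kxuxq pdks xlewn ebuqv
Hunk 3: at line 1 remove [kxuxq,pdks] add [hsk] -> 5 lines: pga fglzm hsk xlewn ebuqv
Hunk 4: at line 1 remove [fglzm] add [cyds,omch,jhf] -> 7 lines: pga cyds omch jhf hsk xlewn ebuqv
Hunk 5: at line 1 remove [omch,jhf,hsk] add [cbmrq,rulhm] -> 6 lines: pga cyds cbmrq rulhm xlewn ebuqv
Hunk 6: at line 1 remove [cbmrq] add [srf,kpf] -> 7 lines: pga cyds srf kpf rulhm xlewn ebuqv

Answer: pga
cyds
srf
kpf
rulhm
xlewn
ebuqv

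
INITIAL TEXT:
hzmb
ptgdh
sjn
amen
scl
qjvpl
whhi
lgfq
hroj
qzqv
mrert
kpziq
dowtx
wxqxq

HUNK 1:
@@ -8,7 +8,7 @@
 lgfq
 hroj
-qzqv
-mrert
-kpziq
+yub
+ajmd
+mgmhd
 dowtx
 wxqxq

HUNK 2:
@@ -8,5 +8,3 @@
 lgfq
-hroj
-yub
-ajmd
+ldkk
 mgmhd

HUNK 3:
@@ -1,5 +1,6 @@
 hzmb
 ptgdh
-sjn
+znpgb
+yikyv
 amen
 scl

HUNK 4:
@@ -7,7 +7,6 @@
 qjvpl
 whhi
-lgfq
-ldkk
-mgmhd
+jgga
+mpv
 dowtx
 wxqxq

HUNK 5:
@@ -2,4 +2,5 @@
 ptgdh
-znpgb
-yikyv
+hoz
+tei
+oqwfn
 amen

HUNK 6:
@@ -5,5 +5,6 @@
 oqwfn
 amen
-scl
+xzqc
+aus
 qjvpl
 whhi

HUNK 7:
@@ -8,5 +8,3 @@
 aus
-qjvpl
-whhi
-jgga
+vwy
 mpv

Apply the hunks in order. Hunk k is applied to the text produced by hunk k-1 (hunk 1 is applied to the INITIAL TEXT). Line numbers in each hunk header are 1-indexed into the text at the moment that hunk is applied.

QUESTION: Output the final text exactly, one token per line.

Answer: hzmb
ptgdh
hoz
tei
oqwfn
amen
xzqc
aus
vwy
mpv
dowtx
wxqxq

Derivation:
Hunk 1: at line 8 remove [qzqv,mrert,kpziq] add [yub,ajmd,mgmhd] -> 14 lines: hzmb ptgdh sjn amen scl qjvpl whhi lgfq hroj yub ajmd mgmhd dowtx wxqxq
Hunk 2: at line 8 remove [hroj,yub,ajmd] add [ldkk] -> 12 lines: hzmb ptgdh sjn amen scl qjvpl whhi lgfq ldkk mgmhd dowtx wxqxq
Hunk 3: at line 1 remove [sjn] add [znpgb,yikyv] -> 13 lines: hzmb ptgdh znpgb yikyv amen scl qjvpl whhi lgfq ldkk mgmhd dowtx wxqxq
Hunk 4: at line 7 remove [lgfq,ldkk,mgmhd] add [jgga,mpv] -> 12 lines: hzmb ptgdh znpgb yikyv amen scl qjvpl whhi jgga mpv dowtx wxqxq
Hunk 5: at line 2 remove [znpgb,yikyv] add [hoz,tei,oqwfn] -> 13 lines: hzmb ptgdh hoz tei oqwfn amen scl qjvpl whhi jgga mpv dowtx wxqxq
Hunk 6: at line 5 remove [scl] add [xzqc,aus] -> 14 lines: hzmb ptgdh hoz tei oqwfn amen xzqc aus qjvpl whhi jgga mpv dowtx wxqxq
Hunk 7: at line 8 remove [qjvpl,whhi,jgga] add [vwy] -> 12 lines: hzmb ptgdh hoz tei oqwfn amen xzqc aus vwy mpv dowtx wxqxq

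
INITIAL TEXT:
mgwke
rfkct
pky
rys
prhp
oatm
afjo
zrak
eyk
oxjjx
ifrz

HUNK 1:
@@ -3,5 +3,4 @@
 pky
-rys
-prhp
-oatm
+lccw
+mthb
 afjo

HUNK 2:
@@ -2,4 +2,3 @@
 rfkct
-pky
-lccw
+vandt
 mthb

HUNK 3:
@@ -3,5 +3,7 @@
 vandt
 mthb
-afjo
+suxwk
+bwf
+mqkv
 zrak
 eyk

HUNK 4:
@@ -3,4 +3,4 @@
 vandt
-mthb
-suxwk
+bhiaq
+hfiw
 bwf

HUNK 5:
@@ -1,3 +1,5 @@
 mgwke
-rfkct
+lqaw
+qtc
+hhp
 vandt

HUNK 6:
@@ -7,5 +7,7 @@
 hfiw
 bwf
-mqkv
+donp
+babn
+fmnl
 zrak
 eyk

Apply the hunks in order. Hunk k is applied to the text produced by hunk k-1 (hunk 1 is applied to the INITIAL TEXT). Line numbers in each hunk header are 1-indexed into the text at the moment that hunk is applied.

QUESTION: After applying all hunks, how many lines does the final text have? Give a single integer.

Hunk 1: at line 3 remove [rys,prhp,oatm] add [lccw,mthb] -> 10 lines: mgwke rfkct pky lccw mthb afjo zrak eyk oxjjx ifrz
Hunk 2: at line 2 remove [pky,lccw] add [vandt] -> 9 lines: mgwke rfkct vandt mthb afjo zrak eyk oxjjx ifrz
Hunk 3: at line 3 remove [afjo] add [suxwk,bwf,mqkv] -> 11 lines: mgwke rfkct vandt mthb suxwk bwf mqkv zrak eyk oxjjx ifrz
Hunk 4: at line 3 remove [mthb,suxwk] add [bhiaq,hfiw] -> 11 lines: mgwke rfkct vandt bhiaq hfiw bwf mqkv zrak eyk oxjjx ifrz
Hunk 5: at line 1 remove [rfkct] add [lqaw,qtc,hhp] -> 13 lines: mgwke lqaw qtc hhp vandt bhiaq hfiw bwf mqkv zrak eyk oxjjx ifrz
Hunk 6: at line 7 remove [mqkv] add [donp,babn,fmnl] -> 15 lines: mgwke lqaw qtc hhp vandt bhiaq hfiw bwf donp babn fmnl zrak eyk oxjjx ifrz
Final line count: 15

Answer: 15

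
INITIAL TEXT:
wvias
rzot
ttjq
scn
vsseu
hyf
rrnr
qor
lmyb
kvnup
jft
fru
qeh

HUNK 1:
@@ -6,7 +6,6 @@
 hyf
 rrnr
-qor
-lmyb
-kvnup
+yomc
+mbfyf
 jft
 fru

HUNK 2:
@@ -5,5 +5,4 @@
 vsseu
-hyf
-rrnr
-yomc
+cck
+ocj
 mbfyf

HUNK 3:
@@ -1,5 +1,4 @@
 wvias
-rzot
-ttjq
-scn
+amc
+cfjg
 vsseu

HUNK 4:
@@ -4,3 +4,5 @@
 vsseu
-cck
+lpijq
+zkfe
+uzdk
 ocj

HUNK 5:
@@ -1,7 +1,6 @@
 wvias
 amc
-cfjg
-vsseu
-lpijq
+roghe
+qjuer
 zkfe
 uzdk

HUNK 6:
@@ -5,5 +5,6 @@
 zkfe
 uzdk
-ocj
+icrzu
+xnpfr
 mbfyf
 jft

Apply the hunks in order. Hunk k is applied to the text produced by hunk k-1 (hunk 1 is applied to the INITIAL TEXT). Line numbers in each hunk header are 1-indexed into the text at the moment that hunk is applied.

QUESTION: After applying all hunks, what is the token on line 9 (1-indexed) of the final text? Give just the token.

Hunk 1: at line 6 remove [qor,lmyb,kvnup] add [yomc,mbfyf] -> 12 lines: wvias rzot ttjq scn vsseu hyf rrnr yomc mbfyf jft fru qeh
Hunk 2: at line 5 remove [hyf,rrnr,yomc] add [cck,ocj] -> 11 lines: wvias rzot ttjq scn vsseu cck ocj mbfyf jft fru qeh
Hunk 3: at line 1 remove [rzot,ttjq,scn] add [amc,cfjg] -> 10 lines: wvias amc cfjg vsseu cck ocj mbfyf jft fru qeh
Hunk 4: at line 4 remove [cck] add [lpijq,zkfe,uzdk] -> 12 lines: wvias amc cfjg vsseu lpijq zkfe uzdk ocj mbfyf jft fru qeh
Hunk 5: at line 1 remove [cfjg,vsseu,lpijq] add [roghe,qjuer] -> 11 lines: wvias amc roghe qjuer zkfe uzdk ocj mbfyf jft fru qeh
Hunk 6: at line 5 remove [ocj] add [icrzu,xnpfr] -> 12 lines: wvias amc roghe qjuer zkfe uzdk icrzu xnpfr mbfyf jft fru qeh
Final line 9: mbfyf

Answer: mbfyf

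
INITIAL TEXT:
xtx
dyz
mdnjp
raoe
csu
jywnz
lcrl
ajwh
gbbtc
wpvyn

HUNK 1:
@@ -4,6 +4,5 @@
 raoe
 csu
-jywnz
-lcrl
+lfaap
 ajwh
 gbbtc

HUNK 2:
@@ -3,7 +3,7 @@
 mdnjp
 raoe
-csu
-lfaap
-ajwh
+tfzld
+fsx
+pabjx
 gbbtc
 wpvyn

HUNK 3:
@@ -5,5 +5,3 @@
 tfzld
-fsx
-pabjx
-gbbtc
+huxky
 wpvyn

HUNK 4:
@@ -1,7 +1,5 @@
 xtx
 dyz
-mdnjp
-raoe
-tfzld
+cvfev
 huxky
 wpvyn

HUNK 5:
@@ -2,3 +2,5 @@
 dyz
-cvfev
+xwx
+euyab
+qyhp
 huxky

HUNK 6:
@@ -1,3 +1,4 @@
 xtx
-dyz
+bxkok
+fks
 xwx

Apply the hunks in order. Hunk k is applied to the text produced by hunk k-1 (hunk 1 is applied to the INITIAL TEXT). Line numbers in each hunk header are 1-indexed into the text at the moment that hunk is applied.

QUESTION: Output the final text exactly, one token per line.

Hunk 1: at line 4 remove [jywnz,lcrl] add [lfaap] -> 9 lines: xtx dyz mdnjp raoe csu lfaap ajwh gbbtc wpvyn
Hunk 2: at line 3 remove [csu,lfaap,ajwh] add [tfzld,fsx,pabjx] -> 9 lines: xtx dyz mdnjp raoe tfzld fsx pabjx gbbtc wpvyn
Hunk 3: at line 5 remove [fsx,pabjx,gbbtc] add [huxky] -> 7 lines: xtx dyz mdnjp raoe tfzld huxky wpvyn
Hunk 4: at line 1 remove [mdnjp,raoe,tfzld] add [cvfev] -> 5 lines: xtx dyz cvfev huxky wpvyn
Hunk 5: at line 2 remove [cvfev] add [xwx,euyab,qyhp] -> 7 lines: xtx dyz xwx euyab qyhp huxky wpvyn
Hunk 6: at line 1 remove [dyz] add [bxkok,fks] -> 8 lines: xtx bxkok fks xwx euyab qyhp huxky wpvyn

Answer: xtx
bxkok
fks
xwx
euyab
qyhp
huxky
wpvyn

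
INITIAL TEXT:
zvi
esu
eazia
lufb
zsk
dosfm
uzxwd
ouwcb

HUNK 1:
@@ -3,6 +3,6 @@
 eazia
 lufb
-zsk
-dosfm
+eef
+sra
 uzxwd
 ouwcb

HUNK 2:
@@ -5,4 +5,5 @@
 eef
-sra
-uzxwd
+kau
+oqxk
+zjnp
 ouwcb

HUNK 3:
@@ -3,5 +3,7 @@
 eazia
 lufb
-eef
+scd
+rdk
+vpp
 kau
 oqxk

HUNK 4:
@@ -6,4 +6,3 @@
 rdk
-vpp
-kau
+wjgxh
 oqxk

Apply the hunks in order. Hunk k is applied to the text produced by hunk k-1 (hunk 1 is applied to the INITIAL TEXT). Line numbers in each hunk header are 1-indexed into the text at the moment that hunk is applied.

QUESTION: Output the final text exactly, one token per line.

Answer: zvi
esu
eazia
lufb
scd
rdk
wjgxh
oqxk
zjnp
ouwcb

Derivation:
Hunk 1: at line 3 remove [zsk,dosfm] add [eef,sra] -> 8 lines: zvi esu eazia lufb eef sra uzxwd ouwcb
Hunk 2: at line 5 remove [sra,uzxwd] add [kau,oqxk,zjnp] -> 9 lines: zvi esu eazia lufb eef kau oqxk zjnp ouwcb
Hunk 3: at line 3 remove [eef] add [scd,rdk,vpp] -> 11 lines: zvi esu eazia lufb scd rdk vpp kau oqxk zjnp ouwcb
Hunk 4: at line 6 remove [vpp,kau] add [wjgxh] -> 10 lines: zvi esu eazia lufb scd rdk wjgxh oqxk zjnp ouwcb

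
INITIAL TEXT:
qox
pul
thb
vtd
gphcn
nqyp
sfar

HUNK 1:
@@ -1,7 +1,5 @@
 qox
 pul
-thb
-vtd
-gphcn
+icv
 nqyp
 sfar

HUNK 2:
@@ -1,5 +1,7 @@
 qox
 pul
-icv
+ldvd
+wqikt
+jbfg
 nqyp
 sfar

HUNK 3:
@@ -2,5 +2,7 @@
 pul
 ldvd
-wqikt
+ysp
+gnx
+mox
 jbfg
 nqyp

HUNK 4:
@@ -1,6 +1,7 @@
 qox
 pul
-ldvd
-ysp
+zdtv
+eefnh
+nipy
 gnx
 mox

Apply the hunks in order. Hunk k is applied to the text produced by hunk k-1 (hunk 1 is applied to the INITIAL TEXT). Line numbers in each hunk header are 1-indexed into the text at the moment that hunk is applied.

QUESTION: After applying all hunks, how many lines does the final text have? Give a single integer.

Hunk 1: at line 1 remove [thb,vtd,gphcn] add [icv] -> 5 lines: qox pul icv nqyp sfar
Hunk 2: at line 1 remove [icv] add [ldvd,wqikt,jbfg] -> 7 lines: qox pul ldvd wqikt jbfg nqyp sfar
Hunk 3: at line 2 remove [wqikt] add [ysp,gnx,mox] -> 9 lines: qox pul ldvd ysp gnx mox jbfg nqyp sfar
Hunk 4: at line 1 remove [ldvd,ysp] add [zdtv,eefnh,nipy] -> 10 lines: qox pul zdtv eefnh nipy gnx mox jbfg nqyp sfar
Final line count: 10

Answer: 10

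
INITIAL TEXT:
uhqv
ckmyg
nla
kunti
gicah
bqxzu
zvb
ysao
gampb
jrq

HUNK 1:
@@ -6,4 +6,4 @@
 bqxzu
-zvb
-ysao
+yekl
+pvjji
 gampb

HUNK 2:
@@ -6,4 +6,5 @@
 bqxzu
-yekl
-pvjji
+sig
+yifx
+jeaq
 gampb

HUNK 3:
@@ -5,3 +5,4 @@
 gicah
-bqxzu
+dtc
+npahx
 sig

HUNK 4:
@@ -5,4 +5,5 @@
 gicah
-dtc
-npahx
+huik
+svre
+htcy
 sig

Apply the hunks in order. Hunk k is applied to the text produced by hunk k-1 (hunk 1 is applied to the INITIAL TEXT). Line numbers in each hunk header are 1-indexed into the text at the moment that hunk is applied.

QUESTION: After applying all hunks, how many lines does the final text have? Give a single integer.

Hunk 1: at line 6 remove [zvb,ysao] add [yekl,pvjji] -> 10 lines: uhqv ckmyg nla kunti gicah bqxzu yekl pvjji gampb jrq
Hunk 2: at line 6 remove [yekl,pvjji] add [sig,yifx,jeaq] -> 11 lines: uhqv ckmyg nla kunti gicah bqxzu sig yifx jeaq gampb jrq
Hunk 3: at line 5 remove [bqxzu] add [dtc,npahx] -> 12 lines: uhqv ckmyg nla kunti gicah dtc npahx sig yifx jeaq gampb jrq
Hunk 4: at line 5 remove [dtc,npahx] add [huik,svre,htcy] -> 13 lines: uhqv ckmyg nla kunti gicah huik svre htcy sig yifx jeaq gampb jrq
Final line count: 13

Answer: 13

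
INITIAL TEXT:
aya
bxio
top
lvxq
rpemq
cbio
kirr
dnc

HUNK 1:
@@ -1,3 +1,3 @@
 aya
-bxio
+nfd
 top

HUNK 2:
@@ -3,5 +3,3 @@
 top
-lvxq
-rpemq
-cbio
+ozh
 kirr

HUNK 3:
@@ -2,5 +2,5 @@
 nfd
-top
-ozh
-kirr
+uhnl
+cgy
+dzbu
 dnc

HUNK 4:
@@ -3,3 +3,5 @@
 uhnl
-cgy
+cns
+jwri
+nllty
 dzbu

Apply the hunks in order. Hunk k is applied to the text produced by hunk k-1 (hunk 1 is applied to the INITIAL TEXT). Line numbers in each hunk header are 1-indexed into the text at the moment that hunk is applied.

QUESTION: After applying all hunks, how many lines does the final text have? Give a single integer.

Hunk 1: at line 1 remove [bxio] add [nfd] -> 8 lines: aya nfd top lvxq rpemq cbio kirr dnc
Hunk 2: at line 3 remove [lvxq,rpemq,cbio] add [ozh] -> 6 lines: aya nfd top ozh kirr dnc
Hunk 3: at line 2 remove [top,ozh,kirr] add [uhnl,cgy,dzbu] -> 6 lines: aya nfd uhnl cgy dzbu dnc
Hunk 4: at line 3 remove [cgy] add [cns,jwri,nllty] -> 8 lines: aya nfd uhnl cns jwri nllty dzbu dnc
Final line count: 8

Answer: 8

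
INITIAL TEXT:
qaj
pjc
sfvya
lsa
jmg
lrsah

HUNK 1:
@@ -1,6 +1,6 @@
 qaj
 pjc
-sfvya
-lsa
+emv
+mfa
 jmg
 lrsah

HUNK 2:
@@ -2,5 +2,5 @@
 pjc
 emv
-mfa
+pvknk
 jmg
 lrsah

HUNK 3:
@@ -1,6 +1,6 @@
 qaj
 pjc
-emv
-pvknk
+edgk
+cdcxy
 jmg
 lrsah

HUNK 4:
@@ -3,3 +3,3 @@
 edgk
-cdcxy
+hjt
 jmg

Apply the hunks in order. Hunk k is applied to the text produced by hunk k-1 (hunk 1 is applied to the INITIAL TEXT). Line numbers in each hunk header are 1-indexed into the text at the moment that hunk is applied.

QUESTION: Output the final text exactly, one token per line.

Answer: qaj
pjc
edgk
hjt
jmg
lrsah

Derivation:
Hunk 1: at line 1 remove [sfvya,lsa] add [emv,mfa] -> 6 lines: qaj pjc emv mfa jmg lrsah
Hunk 2: at line 2 remove [mfa] add [pvknk] -> 6 lines: qaj pjc emv pvknk jmg lrsah
Hunk 3: at line 1 remove [emv,pvknk] add [edgk,cdcxy] -> 6 lines: qaj pjc edgk cdcxy jmg lrsah
Hunk 4: at line 3 remove [cdcxy] add [hjt] -> 6 lines: qaj pjc edgk hjt jmg lrsah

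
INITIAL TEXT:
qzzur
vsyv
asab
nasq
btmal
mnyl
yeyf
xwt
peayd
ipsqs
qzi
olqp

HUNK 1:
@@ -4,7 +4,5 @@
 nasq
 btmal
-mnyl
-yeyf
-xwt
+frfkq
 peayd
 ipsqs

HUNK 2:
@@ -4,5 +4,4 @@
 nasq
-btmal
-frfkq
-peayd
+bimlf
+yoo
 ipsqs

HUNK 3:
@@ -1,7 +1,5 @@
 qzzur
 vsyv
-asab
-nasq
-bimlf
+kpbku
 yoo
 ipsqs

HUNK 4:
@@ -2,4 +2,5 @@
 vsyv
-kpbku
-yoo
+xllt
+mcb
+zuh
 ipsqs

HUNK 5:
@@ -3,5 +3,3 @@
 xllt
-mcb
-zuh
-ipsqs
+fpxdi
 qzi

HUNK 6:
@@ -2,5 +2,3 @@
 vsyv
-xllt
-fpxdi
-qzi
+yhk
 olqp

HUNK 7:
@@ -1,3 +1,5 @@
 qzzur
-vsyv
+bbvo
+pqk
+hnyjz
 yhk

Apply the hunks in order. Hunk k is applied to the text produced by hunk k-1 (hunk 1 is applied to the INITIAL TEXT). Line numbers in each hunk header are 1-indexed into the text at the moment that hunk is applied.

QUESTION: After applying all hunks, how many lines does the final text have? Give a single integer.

Hunk 1: at line 4 remove [mnyl,yeyf,xwt] add [frfkq] -> 10 lines: qzzur vsyv asab nasq btmal frfkq peayd ipsqs qzi olqp
Hunk 2: at line 4 remove [btmal,frfkq,peayd] add [bimlf,yoo] -> 9 lines: qzzur vsyv asab nasq bimlf yoo ipsqs qzi olqp
Hunk 3: at line 1 remove [asab,nasq,bimlf] add [kpbku] -> 7 lines: qzzur vsyv kpbku yoo ipsqs qzi olqp
Hunk 4: at line 2 remove [kpbku,yoo] add [xllt,mcb,zuh] -> 8 lines: qzzur vsyv xllt mcb zuh ipsqs qzi olqp
Hunk 5: at line 3 remove [mcb,zuh,ipsqs] add [fpxdi] -> 6 lines: qzzur vsyv xllt fpxdi qzi olqp
Hunk 6: at line 2 remove [xllt,fpxdi,qzi] add [yhk] -> 4 lines: qzzur vsyv yhk olqp
Hunk 7: at line 1 remove [vsyv] add [bbvo,pqk,hnyjz] -> 6 lines: qzzur bbvo pqk hnyjz yhk olqp
Final line count: 6

Answer: 6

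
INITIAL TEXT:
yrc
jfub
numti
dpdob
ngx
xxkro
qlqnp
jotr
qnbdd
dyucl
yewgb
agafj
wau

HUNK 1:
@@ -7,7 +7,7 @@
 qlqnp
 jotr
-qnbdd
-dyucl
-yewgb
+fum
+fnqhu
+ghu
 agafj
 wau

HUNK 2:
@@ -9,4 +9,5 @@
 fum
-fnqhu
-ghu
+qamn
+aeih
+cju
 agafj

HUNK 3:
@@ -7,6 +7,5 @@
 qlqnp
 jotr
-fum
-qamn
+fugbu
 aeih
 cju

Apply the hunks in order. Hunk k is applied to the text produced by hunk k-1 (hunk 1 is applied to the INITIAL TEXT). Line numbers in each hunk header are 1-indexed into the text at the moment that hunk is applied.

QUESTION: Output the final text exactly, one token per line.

Answer: yrc
jfub
numti
dpdob
ngx
xxkro
qlqnp
jotr
fugbu
aeih
cju
agafj
wau

Derivation:
Hunk 1: at line 7 remove [qnbdd,dyucl,yewgb] add [fum,fnqhu,ghu] -> 13 lines: yrc jfub numti dpdob ngx xxkro qlqnp jotr fum fnqhu ghu agafj wau
Hunk 2: at line 9 remove [fnqhu,ghu] add [qamn,aeih,cju] -> 14 lines: yrc jfub numti dpdob ngx xxkro qlqnp jotr fum qamn aeih cju agafj wau
Hunk 3: at line 7 remove [fum,qamn] add [fugbu] -> 13 lines: yrc jfub numti dpdob ngx xxkro qlqnp jotr fugbu aeih cju agafj wau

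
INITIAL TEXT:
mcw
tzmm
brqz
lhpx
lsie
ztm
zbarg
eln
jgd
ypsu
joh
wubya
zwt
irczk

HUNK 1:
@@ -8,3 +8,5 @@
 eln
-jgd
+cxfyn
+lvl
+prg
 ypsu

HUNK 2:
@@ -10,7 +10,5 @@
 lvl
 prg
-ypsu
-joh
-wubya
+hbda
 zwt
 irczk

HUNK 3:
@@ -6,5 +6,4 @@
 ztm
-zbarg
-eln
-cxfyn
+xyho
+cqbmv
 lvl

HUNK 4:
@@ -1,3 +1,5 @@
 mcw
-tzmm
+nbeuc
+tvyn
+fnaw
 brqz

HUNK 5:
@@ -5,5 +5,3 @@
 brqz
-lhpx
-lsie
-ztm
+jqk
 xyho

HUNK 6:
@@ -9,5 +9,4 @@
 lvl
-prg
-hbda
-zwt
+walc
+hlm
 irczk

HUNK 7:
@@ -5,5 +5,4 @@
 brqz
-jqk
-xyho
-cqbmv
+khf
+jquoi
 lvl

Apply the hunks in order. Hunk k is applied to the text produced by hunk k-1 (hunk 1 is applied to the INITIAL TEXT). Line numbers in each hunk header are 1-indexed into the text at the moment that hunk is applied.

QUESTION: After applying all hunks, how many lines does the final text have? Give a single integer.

Hunk 1: at line 8 remove [jgd] add [cxfyn,lvl,prg] -> 16 lines: mcw tzmm brqz lhpx lsie ztm zbarg eln cxfyn lvl prg ypsu joh wubya zwt irczk
Hunk 2: at line 10 remove [ypsu,joh,wubya] add [hbda] -> 14 lines: mcw tzmm brqz lhpx lsie ztm zbarg eln cxfyn lvl prg hbda zwt irczk
Hunk 3: at line 6 remove [zbarg,eln,cxfyn] add [xyho,cqbmv] -> 13 lines: mcw tzmm brqz lhpx lsie ztm xyho cqbmv lvl prg hbda zwt irczk
Hunk 4: at line 1 remove [tzmm] add [nbeuc,tvyn,fnaw] -> 15 lines: mcw nbeuc tvyn fnaw brqz lhpx lsie ztm xyho cqbmv lvl prg hbda zwt irczk
Hunk 5: at line 5 remove [lhpx,lsie,ztm] add [jqk] -> 13 lines: mcw nbeuc tvyn fnaw brqz jqk xyho cqbmv lvl prg hbda zwt irczk
Hunk 6: at line 9 remove [prg,hbda,zwt] add [walc,hlm] -> 12 lines: mcw nbeuc tvyn fnaw brqz jqk xyho cqbmv lvl walc hlm irczk
Hunk 7: at line 5 remove [jqk,xyho,cqbmv] add [khf,jquoi] -> 11 lines: mcw nbeuc tvyn fnaw brqz khf jquoi lvl walc hlm irczk
Final line count: 11

Answer: 11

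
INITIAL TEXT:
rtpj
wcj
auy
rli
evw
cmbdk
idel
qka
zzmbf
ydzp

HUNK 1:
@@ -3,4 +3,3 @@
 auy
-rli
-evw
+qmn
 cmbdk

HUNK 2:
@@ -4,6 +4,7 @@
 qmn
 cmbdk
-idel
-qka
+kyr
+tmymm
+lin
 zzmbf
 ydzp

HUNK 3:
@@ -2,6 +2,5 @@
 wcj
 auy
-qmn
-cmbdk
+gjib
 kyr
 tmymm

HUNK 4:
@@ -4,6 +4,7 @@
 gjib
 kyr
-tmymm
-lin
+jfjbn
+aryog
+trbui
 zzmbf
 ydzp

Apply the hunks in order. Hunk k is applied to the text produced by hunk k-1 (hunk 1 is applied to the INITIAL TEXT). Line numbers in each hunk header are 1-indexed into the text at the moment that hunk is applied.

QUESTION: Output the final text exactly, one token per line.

Answer: rtpj
wcj
auy
gjib
kyr
jfjbn
aryog
trbui
zzmbf
ydzp

Derivation:
Hunk 1: at line 3 remove [rli,evw] add [qmn] -> 9 lines: rtpj wcj auy qmn cmbdk idel qka zzmbf ydzp
Hunk 2: at line 4 remove [idel,qka] add [kyr,tmymm,lin] -> 10 lines: rtpj wcj auy qmn cmbdk kyr tmymm lin zzmbf ydzp
Hunk 3: at line 2 remove [qmn,cmbdk] add [gjib] -> 9 lines: rtpj wcj auy gjib kyr tmymm lin zzmbf ydzp
Hunk 4: at line 4 remove [tmymm,lin] add [jfjbn,aryog,trbui] -> 10 lines: rtpj wcj auy gjib kyr jfjbn aryog trbui zzmbf ydzp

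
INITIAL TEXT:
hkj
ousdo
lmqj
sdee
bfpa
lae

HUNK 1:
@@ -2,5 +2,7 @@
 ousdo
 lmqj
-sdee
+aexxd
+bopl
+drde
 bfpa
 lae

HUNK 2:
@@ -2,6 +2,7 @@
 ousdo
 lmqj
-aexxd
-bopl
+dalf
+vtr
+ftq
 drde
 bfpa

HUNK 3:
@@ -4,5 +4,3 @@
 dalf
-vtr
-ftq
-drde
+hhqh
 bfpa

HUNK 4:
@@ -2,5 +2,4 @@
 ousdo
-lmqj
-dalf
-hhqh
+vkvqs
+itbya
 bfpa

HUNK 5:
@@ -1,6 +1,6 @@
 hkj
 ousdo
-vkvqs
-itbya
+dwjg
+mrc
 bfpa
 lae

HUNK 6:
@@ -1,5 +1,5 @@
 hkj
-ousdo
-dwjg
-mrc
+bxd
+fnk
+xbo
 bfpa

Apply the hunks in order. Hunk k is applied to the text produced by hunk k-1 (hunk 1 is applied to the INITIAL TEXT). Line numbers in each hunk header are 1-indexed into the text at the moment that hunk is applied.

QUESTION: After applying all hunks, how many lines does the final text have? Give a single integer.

Hunk 1: at line 2 remove [sdee] add [aexxd,bopl,drde] -> 8 lines: hkj ousdo lmqj aexxd bopl drde bfpa lae
Hunk 2: at line 2 remove [aexxd,bopl] add [dalf,vtr,ftq] -> 9 lines: hkj ousdo lmqj dalf vtr ftq drde bfpa lae
Hunk 3: at line 4 remove [vtr,ftq,drde] add [hhqh] -> 7 lines: hkj ousdo lmqj dalf hhqh bfpa lae
Hunk 4: at line 2 remove [lmqj,dalf,hhqh] add [vkvqs,itbya] -> 6 lines: hkj ousdo vkvqs itbya bfpa lae
Hunk 5: at line 1 remove [vkvqs,itbya] add [dwjg,mrc] -> 6 lines: hkj ousdo dwjg mrc bfpa lae
Hunk 6: at line 1 remove [ousdo,dwjg,mrc] add [bxd,fnk,xbo] -> 6 lines: hkj bxd fnk xbo bfpa lae
Final line count: 6

Answer: 6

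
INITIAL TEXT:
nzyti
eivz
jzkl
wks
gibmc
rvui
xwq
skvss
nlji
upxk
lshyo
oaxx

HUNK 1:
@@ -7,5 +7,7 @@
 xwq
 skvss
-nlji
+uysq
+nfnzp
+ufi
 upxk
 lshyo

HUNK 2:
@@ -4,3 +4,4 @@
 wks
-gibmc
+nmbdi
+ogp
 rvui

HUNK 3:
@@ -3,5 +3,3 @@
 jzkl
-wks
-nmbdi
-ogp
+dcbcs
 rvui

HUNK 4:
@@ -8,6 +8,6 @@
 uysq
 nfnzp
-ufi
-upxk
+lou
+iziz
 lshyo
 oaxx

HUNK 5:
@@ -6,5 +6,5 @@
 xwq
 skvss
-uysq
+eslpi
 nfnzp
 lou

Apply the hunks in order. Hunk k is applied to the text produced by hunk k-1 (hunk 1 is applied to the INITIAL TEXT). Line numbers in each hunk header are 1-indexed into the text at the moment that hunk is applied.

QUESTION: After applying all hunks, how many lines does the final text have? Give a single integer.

Hunk 1: at line 7 remove [nlji] add [uysq,nfnzp,ufi] -> 14 lines: nzyti eivz jzkl wks gibmc rvui xwq skvss uysq nfnzp ufi upxk lshyo oaxx
Hunk 2: at line 4 remove [gibmc] add [nmbdi,ogp] -> 15 lines: nzyti eivz jzkl wks nmbdi ogp rvui xwq skvss uysq nfnzp ufi upxk lshyo oaxx
Hunk 3: at line 3 remove [wks,nmbdi,ogp] add [dcbcs] -> 13 lines: nzyti eivz jzkl dcbcs rvui xwq skvss uysq nfnzp ufi upxk lshyo oaxx
Hunk 4: at line 8 remove [ufi,upxk] add [lou,iziz] -> 13 lines: nzyti eivz jzkl dcbcs rvui xwq skvss uysq nfnzp lou iziz lshyo oaxx
Hunk 5: at line 6 remove [uysq] add [eslpi] -> 13 lines: nzyti eivz jzkl dcbcs rvui xwq skvss eslpi nfnzp lou iziz lshyo oaxx
Final line count: 13

Answer: 13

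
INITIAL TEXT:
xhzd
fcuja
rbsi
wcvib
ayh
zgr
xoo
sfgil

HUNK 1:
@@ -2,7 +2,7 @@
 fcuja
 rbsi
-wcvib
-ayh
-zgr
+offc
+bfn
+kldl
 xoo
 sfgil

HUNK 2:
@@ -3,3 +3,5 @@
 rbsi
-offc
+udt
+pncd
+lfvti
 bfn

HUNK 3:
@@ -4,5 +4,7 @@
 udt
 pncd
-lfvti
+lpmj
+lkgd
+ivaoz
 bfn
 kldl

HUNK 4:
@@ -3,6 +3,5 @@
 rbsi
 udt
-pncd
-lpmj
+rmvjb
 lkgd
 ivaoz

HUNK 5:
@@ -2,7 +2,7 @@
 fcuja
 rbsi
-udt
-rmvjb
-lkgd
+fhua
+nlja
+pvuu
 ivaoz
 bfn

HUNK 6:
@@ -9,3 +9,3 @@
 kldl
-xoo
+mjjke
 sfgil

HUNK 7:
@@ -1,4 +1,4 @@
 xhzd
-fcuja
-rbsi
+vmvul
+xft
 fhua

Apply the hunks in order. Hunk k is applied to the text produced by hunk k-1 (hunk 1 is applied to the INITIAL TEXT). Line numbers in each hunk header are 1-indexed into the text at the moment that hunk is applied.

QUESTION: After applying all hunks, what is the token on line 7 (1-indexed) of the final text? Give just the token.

Hunk 1: at line 2 remove [wcvib,ayh,zgr] add [offc,bfn,kldl] -> 8 lines: xhzd fcuja rbsi offc bfn kldl xoo sfgil
Hunk 2: at line 3 remove [offc] add [udt,pncd,lfvti] -> 10 lines: xhzd fcuja rbsi udt pncd lfvti bfn kldl xoo sfgil
Hunk 3: at line 4 remove [lfvti] add [lpmj,lkgd,ivaoz] -> 12 lines: xhzd fcuja rbsi udt pncd lpmj lkgd ivaoz bfn kldl xoo sfgil
Hunk 4: at line 3 remove [pncd,lpmj] add [rmvjb] -> 11 lines: xhzd fcuja rbsi udt rmvjb lkgd ivaoz bfn kldl xoo sfgil
Hunk 5: at line 2 remove [udt,rmvjb,lkgd] add [fhua,nlja,pvuu] -> 11 lines: xhzd fcuja rbsi fhua nlja pvuu ivaoz bfn kldl xoo sfgil
Hunk 6: at line 9 remove [xoo] add [mjjke] -> 11 lines: xhzd fcuja rbsi fhua nlja pvuu ivaoz bfn kldl mjjke sfgil
Hunk 7: at line 1 remove [fcuja,rbsi] add [vmvul,xft] -> 11 lines: xhzd vmvul xft fhua nlja pvuu ivaoz bfn kldl mjjke sfgil
Final line 7: ivaoz

Answer: ivaoz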